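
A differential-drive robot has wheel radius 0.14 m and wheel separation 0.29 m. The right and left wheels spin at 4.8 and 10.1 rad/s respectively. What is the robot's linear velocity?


vR = r*wR = 0.14*4.8 = 0.672 m/s
vL = r*wL = 0.14*10.1 = 1.414 m/s
v = (vR+vL)/2 = 1.043 m/s
omega = (vR-vL)/L = -2.5586 rad/s
linear velocity = 1.043 m/s


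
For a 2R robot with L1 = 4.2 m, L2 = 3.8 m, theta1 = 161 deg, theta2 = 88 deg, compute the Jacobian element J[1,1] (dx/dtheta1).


J[1,1] = -L1*sin(t1) - L2*sin(t1+t2)
= -4.2*sin(161) - 3.8*sin(249)
= 2.1802


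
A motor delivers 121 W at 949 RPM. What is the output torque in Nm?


omega = 949 * 2*pi/60 = 99.379 rad/s
tau = P / omega = 121 / 99.379
= 1.2176 Nm


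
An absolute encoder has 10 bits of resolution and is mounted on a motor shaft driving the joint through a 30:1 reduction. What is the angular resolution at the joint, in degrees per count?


counts = 2^10 = 1024
effective counts at joint = 1024 * 30 = 30720
resolution = 360 / 30720
= 0.0117 deg/count


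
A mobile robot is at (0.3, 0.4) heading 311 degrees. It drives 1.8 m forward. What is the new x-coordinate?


x_new = x0 + d*cos(theta)
= 0.3 + 1.8*cos(311)
= 0.3 + 1.1809
= 1.4809


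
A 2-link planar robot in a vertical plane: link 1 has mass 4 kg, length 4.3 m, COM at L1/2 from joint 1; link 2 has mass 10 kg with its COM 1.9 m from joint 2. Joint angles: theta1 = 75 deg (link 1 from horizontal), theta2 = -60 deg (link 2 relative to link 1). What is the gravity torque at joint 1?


Horizontal distance from joint 1 to link-1 COM:
  x_c1 = (L1/2)*cos(t1) = 2.15 * 0.2588 = 0.5565 m
Horizontal distance from joint 1 to link-2 COM:
  x_c2 = L1*cos(t1) + Lc2*cos(t1+t2)
       = 4.3*0.2588 + 1.9*0.9659 = 2.9482 m
tau1 = m1*g*x_c1 + m2*g*x_c2
     = 4*9.81*0.5565 + 10*9.81*2.9482
     = 21.8355 + 289.2166
     = 311.0521 Nm


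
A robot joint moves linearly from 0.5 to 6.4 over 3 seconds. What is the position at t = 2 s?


s = t/T = 2/3 = 0.6667
p(t) = p0 + (pf-p0)*s
= 0.5 + (6.4 - 0.5) * 0.6667
= 4.4333


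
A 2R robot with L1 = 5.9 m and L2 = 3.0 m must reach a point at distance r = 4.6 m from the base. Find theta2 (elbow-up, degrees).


cos(theta2) = (r^2 - L1^2 - L2^2) / (2*L1*L2)
cos(theta2) = (21.16 - 34.81 - 9.0) / 35.4
cos(theta2) = -0.639831
theta2 = 129.7792 degrees


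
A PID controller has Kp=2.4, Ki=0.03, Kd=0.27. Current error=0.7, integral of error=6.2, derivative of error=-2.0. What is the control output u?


u = Kp*e + Ki*int(e) + Kd*de/dt
= 2.4*0.7 + 0.03*6.2 + 0.27*(-2.0)
= 1.68 + 0.186 + -0.54
= 1.326


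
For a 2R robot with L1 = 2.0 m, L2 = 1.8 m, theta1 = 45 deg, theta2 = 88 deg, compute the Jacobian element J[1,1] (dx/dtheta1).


J[1,1] = -L1*sin(t1) - L2*sin(t1+t2)
= -2.0*sin(45) - 1.8*sin(133)
= -2.7307


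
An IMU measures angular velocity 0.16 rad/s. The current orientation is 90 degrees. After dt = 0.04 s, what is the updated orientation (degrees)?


delta_theta = w * dt = 0.16 * 0.04 = 0.0064 rad
= 0.3667 deg
theta_new = 90 + 0.3667 = 90.3667 deg


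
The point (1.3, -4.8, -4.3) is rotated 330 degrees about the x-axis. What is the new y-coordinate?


Rotation about x-axis: y' = y*cos(theta) - z*sin(theta)
= -4.8 * 0.866 - -4.3 * -0.5
= -6.3069


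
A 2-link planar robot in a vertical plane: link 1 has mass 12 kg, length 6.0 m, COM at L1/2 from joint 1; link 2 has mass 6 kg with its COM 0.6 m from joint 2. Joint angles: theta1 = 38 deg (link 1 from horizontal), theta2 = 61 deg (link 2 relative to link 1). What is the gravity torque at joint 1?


Horizontal distance from joint 1 to link-1 COM:
  x_c1 = (L1/2)*cos(t1) = 3.0 * 0.788 = 2.364 m
Horizontal distance from joint 1 to link-2 COM:
  x_c2 = L1*cos(t1) + Lc2*cos(t1+t2)
       = 6.0*0.788 + 0.6*-0.1564 = 4.6342 m
tau1 = m1*g*x_c1 + m2*g*x_c2
     = 12*9.81*2.364 + 6*9.81*4.6342
     = 278.2939 + 272.7692
     = 551.0631 Nm


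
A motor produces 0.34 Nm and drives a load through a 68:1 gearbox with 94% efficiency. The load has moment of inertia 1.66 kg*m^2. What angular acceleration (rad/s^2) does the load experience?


tau_out = tau_motor * N * eta
= 0.34 * 68 * 0.94 = 21.7328 Nm
alpha = tau_out / I = 21.7328 / 1.66
= 13.092 rad/s^2


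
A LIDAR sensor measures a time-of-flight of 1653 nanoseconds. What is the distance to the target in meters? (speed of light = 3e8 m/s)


tof = 1653 ns = 1.653e-06 s
dist = c * tof / 2
= 3e8 * 1.653e-06 / 2
= 247.95 m


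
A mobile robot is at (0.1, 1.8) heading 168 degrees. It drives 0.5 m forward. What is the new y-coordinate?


y_new = y0 + d*sin(theta)
= 1.8 + 0.5*sin(168)
= 1.8 + 0.104
= 1.904


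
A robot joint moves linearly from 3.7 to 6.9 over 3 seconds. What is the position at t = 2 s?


s = t/T = 2/3 = 0.6667
p(t) = p0 + (pf-p0)*s
= 3.7 + (6.9 - 3.7) * 0.6667
= 5.8333


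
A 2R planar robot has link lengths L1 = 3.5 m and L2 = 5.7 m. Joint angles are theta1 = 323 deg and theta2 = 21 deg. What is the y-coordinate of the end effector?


Convert angles to radians: theta1 = 5.6374, theta2 = 0.3665
y = L1*sin(theta1) + L2*sin(theta1+theta2)
y = -2.1064 + -1.5711
y = -3.6775


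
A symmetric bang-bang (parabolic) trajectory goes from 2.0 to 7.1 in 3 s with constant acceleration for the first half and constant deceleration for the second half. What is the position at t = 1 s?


Symmetric rest-to-rest: each phase covers (pf-p0)/2 in time T/2. 0.5*a*(T/2)^2 = (pf-p0)/2 => a = 4*(pf-p0)/T^2
a = 4*(7.1-2.0)/3^2 = 2.2667
t = 1 is in the acceleration phase (t <= T/2).
p = p0 + 0.5*a*t^2 = 2.0 + 0.5*2.2667*1^2
= 3.1333


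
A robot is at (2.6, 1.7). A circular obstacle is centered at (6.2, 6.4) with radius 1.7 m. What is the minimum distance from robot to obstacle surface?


center_dist = sqrt((2.6-6.2)^2 + (1.7-6.4)^2)
= sqrt(12.96 + 22.09)
= 5.9203
min_dist = center_dist - radius = 5.9203 - 1.7 = 4.2203 m


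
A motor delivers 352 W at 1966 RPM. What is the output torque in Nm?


omega = 1966 * 2*pi/60 = 205.879 rad/s
tau = P / omega = 352 / 205.879
= 1.7097 Nm


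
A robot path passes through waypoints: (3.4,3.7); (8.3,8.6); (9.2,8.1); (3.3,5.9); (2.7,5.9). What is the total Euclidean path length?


Segment lengths:
  seg1 = sqrt((4.9)^2 + (4.9)^2) = 6.9296
  seg2 = sqrt((0.9)^2 + (-0.5)^2) = 1.0296
  seg3 = sqrt((-5.9)^2 + (-2.2)^2) = 6.2968
  seg4 = sqrt((-0.6)^2 + (0.0)^2) = 0.6
Total = 14.856


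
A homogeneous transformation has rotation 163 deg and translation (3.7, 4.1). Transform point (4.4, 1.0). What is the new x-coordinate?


x' = cos(theta)*px - sin(theta)*py + tx
= -0.9563*4.4 - 0.2924*1.0 + 3.7
= -0.8001


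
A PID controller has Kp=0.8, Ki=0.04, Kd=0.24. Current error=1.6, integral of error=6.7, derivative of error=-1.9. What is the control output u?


u = Kp*e + Ki*int(e) + Kd*de/dt
= 0.8*1.6 + 0.04*6.7 + 0.24*(-1.9)
= 1.28 + 0.268 + -0.456
= 1.092


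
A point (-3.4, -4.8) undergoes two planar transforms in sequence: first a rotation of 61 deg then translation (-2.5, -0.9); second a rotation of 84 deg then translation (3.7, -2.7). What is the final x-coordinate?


After transform 1:
x1 = cos(61)*-3.4 - sin(61)*-4.8 + -2.5 = 0.0498
y1 = sin(61)*-3.4 + cos(61)*-4.8 + -0.9 = -6.2008
After transform 2:
x2 = cos(84)*0.0498 - sin(84)*-6.2008 + 3.7
= 9.872


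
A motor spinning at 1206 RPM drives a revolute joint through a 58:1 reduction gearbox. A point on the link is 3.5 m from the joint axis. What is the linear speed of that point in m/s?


omega_motor = 1206 * 2*pi/60 = 126.292 rad/s
omega_joint = omega_motor / 58 = 2.1774 rad/s
v = omega_joint * r = 2.1774 * 3.5
= 7.6211 m/s


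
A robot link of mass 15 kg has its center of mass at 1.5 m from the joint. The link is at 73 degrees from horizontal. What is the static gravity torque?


tau = m*g*L*cos(angle)
= 15 * 9.81 * 1.5 * cos(73 deg)
= 15 * 9.81 * 1.5 * 0.2924
= 64.5337 Nm


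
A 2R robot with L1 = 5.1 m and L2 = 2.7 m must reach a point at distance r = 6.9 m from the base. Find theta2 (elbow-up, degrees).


cos(theta2) = (r^2 - L1^2 - L2^2) / (2*L1*L2)
cos(theta2) = (47.61 - 26.01 - 7.29) / 27.54
cos(theta2) = 0.519608
theta2 = 58.694 degrees


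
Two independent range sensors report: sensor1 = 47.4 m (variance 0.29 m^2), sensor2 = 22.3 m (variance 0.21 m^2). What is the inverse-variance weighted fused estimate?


w1 = (1/var1) / (1/var1 + 1/var2)
   = 3.4483 / (3.4483 + 4.7619) = 0.42
w2 = 1 - w1 = 0.58
fused = w1*s1 + w2*s2 = 19.908 + 12.934
= 32.842 m


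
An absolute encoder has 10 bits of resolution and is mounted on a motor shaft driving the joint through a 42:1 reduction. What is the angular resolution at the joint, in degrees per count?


counts = 2^10 = 1024
effective counts at joint = 1024 * 42 = 43008
resolution = 360 / 43008
= 0.0084 deg/count


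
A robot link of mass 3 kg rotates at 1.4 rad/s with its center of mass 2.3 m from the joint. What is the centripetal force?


F = m * omega^2 * r
= 3 * 1.4^2 * 2.3
= 3 * 1.96 * 2.3
= 13.524 N


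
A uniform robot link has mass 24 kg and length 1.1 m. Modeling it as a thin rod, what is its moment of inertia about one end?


I = (1/3) * m * L^2
= (1/3) * 24 * 1.1^2
= 0.333333 * 24 * 1.21
= 9.68 kg*m^2


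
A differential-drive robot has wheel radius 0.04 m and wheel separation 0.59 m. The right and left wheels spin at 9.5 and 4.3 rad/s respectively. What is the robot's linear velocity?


vR = r*wR = 0.04*9.5 = 0.38 m/s
vL = r*wL = 0.04*4.3 = 0.172 m/s
v = (vR+vL)/2 = 0.276 m/s
omega = (vR-vL)/L = 0.3525 rad/s
linear velocity = 0.276 m/s


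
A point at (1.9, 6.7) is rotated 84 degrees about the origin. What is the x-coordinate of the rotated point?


x' = x*cos(theta) - y*sin(theta)
cos(84 deg) = 0.1045, sin(84 deg) = 0.9945
x' = 1.9 * 0.1045 - 6.7 * 0.9945
= 0.1986 - 6.6633
= -6.4647


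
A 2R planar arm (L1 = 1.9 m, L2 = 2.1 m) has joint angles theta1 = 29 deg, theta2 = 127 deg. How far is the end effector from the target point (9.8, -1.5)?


End effector via forward kinematics:
x = L1*cos(t1) + L2*cos(t1+t2) = -0.2567
y = L1*sin(t1) + L2*sin(t1+t2) = 1.7753
Distance to target:
d = sqrt((9.8 - -0.2567)^2 + (-1.5 - 1.7753)^2)
= sqrt(101.1366 + 10.7275)
= 10.5766 m


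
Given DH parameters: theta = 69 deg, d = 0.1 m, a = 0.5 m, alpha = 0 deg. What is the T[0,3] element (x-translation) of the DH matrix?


T[0,3] = a * cos(theta)
= 0.5 * cos(69 deg)
= 0.5 * 0.3584
= 0.1792


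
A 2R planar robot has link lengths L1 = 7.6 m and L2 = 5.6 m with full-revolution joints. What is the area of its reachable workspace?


r_max = L1 + L2 = 13.2 m
r_min = |L1 - L2| = 2.0 m
Area = pi*(r_max^2 - r_min^2)
= pi*(174.24 - 4.0)
= pi * 170.24
= 534.8247 m^2


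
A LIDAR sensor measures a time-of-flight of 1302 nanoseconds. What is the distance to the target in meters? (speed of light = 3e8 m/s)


tof = 1302 ns = 1.302e-06 s
dist = c * tof / 2
= 3e8 * 1.302e-06 / 2
= 195.3 m


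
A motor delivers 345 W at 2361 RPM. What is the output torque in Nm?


omega = 2361 * 2*pi/60 = 247.2433 rad/s
tau = P / omega = 345 / 247.2433
= 1.3954 Nm


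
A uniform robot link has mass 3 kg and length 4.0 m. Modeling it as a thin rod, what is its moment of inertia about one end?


I = (1/3) * m * L^2
= (1/3) * 3 * 4.0^2
= 0.333333 * 3 * 16.0
= 16.0 kg*m^2


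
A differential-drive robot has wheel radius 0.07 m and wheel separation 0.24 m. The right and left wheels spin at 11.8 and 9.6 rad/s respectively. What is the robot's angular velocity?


vR = r*wR = 0.07*11.8 = 0.826 m/s
vL = r*wL = 0.07*9.6 = 0.672 m/s
v = (vR+vL)/2 = 0.749 m/s
omega = (vR-vL)/L = 0.6417 rad/s
angular velocity = 0.6417 rad/s


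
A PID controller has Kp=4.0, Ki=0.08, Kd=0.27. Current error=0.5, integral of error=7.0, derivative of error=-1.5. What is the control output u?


u = Kp*e + Ki*int(e) + Kd*de/dt
= 4.0*0.5 + 0.08*7.0 + 0.27*(-1.5)
= 2.0 + 0.56 + -0.405
= 2.155


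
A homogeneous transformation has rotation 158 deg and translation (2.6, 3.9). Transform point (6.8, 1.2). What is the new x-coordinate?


x' = cos(theta)*px - sin(theta)*py + tx
= -0.9272*6.8 - 0.3746*1.2 + 2.6
= -4.1544


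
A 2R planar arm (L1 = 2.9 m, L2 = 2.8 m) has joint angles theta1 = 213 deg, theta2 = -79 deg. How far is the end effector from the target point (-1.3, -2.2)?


End effector via forward kinematics:
x = L1*cos(t1) + L2*cos(t1+t2) = -4.3772
y = L1*sin(t1) + L2*sin(t1+t2) = 0.4347
Distance to target:
d = sqrt((-1.3 - -4.3772)^2 + (-2.2 - 0.4347)^2)
= sqrt(9.4691 + 6.9416)
= 4.051 m


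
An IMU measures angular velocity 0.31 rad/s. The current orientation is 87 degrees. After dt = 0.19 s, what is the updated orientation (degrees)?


delta_theta = w * dt = 0.31 * 0.19 = 0.0589 rad
= 3.3747 deg
theta_new = 87 + 3.3747 = 90.3747 deg


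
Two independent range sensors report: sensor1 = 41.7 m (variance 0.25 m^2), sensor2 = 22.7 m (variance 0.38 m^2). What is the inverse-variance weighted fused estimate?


w1 = (1/var1) / (1/var1 + 1/var2)
   = 4.0 / (4.0 + 2.6316) = 0.6032
w2 = 1 - w1 = 0.3968
fused = w1*s1 + w2*s2 = 25.1524 + 9.0079
= 34.1603 m


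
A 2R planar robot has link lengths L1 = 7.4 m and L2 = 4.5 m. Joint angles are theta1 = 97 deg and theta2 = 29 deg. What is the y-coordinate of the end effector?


Convert angles to radians: theta1 = 1.693, theta2 = 0.5061
y = L1*sin(theta1) + L2*sin(theta1+theta2)
y = 7.3448 + 3.6406
y = 10.9854


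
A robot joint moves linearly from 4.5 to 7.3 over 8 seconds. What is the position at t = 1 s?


s = t/T = 1/8 = 0.125
p(t) = p0 + (pf-p0)*s
= 4.5 + (7.3 - 4.5) * 0.125
= 4.85


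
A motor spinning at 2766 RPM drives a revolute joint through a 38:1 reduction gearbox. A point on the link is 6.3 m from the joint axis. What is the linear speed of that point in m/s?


omega_motor = 2766 * 2*pi/60 = 289.6548 rad/s
omega_joint = omega_motor / 38 = 7.6225 rad/s
v = omega_joint * r = 7.6225 * 6.3
= 48.0217 m/s


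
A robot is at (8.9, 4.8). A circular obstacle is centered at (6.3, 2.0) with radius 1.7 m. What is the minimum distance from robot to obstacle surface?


center_dist = sqrt((8.9-6.3)^2 + (4.8-2.0)^2)
= sqrt(6.76 + 7.84)
= 3.821
min_dist = center_dist - radius = 3.821 - 1.7 = 2.121 m


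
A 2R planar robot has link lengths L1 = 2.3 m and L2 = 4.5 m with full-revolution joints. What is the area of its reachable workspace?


r_max = L1 + L2 = 6.8 m
r_min = |L1 - L2| = 2.2 m
Area = pi*(r_max^2 - r_min^2)
= pi*(46.24 - 4.84)
= pi * 41.4
= 130.0619 m^2


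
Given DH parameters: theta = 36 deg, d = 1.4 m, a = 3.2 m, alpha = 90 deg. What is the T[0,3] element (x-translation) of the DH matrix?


T[0,3] = a * cos(theta)
= 3.2 * cos(36 deg)
= 3.2 * 0.809
= 2.5889


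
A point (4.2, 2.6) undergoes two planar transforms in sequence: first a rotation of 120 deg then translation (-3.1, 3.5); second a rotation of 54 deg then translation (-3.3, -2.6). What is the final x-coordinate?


After transform 1:
x1 = cos(120)*4.2 - sin(120)*2.6 + -3.1 = -7.4517
y1 = sin(120)*4.2 + cos(120)*2.6 + 3.5 = 5.8373
After transform 2:
x2 = cos(54)*-7.4517 - sin(54)*5.8373 + -3.3
= -12.4025


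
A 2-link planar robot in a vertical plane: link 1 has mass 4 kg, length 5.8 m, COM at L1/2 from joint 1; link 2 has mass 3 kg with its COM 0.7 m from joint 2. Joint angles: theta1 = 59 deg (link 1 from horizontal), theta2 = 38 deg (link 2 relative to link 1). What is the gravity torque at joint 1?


Horizontal distance from joint 1 to link-1 COM:
  x_c1 = (L1/2)*cos(t1) = 2.9 * 0.515 = 1.4936 m
Horizontal distance from joint 1 to link-2 COM:
  x_c2 = L1*cos(t1) + Lc2*cos(t1+t2)
       = 5.8*0.515 + 0.7*-0.1219 = 2.9019 m
tau1 = m1*g*x_c1 + m2*g*x_c2
     = 4*9.81*1.4936 + 3*9.81*2.9019
     = 58.6093 + 85.4033
     = 144.0126 Nm


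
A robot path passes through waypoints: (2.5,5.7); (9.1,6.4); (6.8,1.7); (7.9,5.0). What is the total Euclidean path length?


Segment lengths:
  seg1 = sqrt((6.6)^2 + (0.7)^2) = 6.637
  seg2 = sqrt((-2.3)^2 + (-4.7)^2) = 5.2326
  seg3 = sqrt((1.1)^2 + (3.3)^2) = 3.4785
Total = 15.3481


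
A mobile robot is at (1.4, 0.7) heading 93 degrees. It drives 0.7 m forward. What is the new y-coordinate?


y_new = y0 + d*sin(theta)
= 0.7 + 0.7*sin(93)
= 0.7 + 0.699
= 1.399


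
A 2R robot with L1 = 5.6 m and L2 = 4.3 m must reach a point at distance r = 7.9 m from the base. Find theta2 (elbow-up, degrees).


cos(theta2) = (r^2 - L1^2 - L2^2) / (2*L1*L2)
cos(theta2) = (62.41 - 31.36 - 18.49) / 48.16
cos(theta2) = 0.260797
theta2 = 74.8826 degrees


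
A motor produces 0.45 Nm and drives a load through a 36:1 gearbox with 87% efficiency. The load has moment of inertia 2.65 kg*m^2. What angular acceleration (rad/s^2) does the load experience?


tau_out = tau_motor * N * eta
= 0.45 * 36 * 0.87 = 14.094 Nm
alpha = tau_out / I = 14.094 / 2.65
= 5.3185 rad/s^2


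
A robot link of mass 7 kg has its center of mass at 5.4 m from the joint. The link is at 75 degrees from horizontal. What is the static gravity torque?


tau = m*g*L*cos(angle)
= 7 * 9.81 * 5.4 * cos(75 deg)
= 7 * 9.81 * 5.4 * 0.2588
= 95.9748 Nm


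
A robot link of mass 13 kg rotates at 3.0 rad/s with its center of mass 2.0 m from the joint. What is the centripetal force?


F = m * omega^2 * r
= 13 * 3.0^2 * 2.0
= 13 * 9.0 * 2.0
= 234.0 N


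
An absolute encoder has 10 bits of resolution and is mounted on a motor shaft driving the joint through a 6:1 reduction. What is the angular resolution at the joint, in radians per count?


counts = 2^10 = 1024
effective counts at joint = 1024 * 6 = 6144
resolution = 2*pi / 6144
= 0.001 rad/count


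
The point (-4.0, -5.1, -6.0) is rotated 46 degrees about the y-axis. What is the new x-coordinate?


Rotation about y-axis: x' = x*cos(theta) + z*sin(theta)
= -4.0 * 0.6947 + -6.0 * 0.7193
= -7.0947


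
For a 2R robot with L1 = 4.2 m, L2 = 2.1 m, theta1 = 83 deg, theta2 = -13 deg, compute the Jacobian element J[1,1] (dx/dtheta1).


J[1,1] = -L1*sin(t1) - L2*sin(t1+t2)
= -4.2*sin(83) - 2.1*sin(70)
= -6.142


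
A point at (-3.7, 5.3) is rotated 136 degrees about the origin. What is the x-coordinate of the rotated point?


x' = x*cos(theta) - y*sin(theta)
cos(136 deg) = -0.7193, sin(136 deg) = 0.6947
x' = -3.7 * -0.7193 - 5.3 * 0.6947
= 2.6616 - 3.6817
= -1.0201


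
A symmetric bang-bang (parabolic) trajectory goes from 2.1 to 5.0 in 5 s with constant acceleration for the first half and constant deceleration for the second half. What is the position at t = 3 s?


Symmetric rest-to-rest: each phase covers (pf-p0)/2 in time T/2. 0.5*a*(T/2)^2 = (pf-p0)/2 => a = 4*(pf-p0)/T^2
a = 4*(5.0-2.1)/5^2 = 0.464
t = 3 is in the deceleration phase (t > T/2).
p = pf - 0.5*a*(T-t)^2 = 5.0 - 0.5*0.464*2^2
= 4.072


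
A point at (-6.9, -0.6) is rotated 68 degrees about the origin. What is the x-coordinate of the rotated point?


x' = x*cos(theta) - y*sin(theta)
cos(68 deg) = 0.3746, sin(68 deg) = 0.9272
x' = -6.9 * 0.3746 - -0.6 * 0.9272
= -2.5848 - -0.5563
= -2.0285


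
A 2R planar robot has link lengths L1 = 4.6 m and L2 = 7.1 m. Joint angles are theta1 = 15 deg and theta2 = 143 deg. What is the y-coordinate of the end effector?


Convert angles to radians: theta1 = 0.2618, theta2 = 2.4958
y = L1*sin(theta1) + L2*sin(theta1+theta2)
y = 1.1906 + 2.6597
y = 3.8503


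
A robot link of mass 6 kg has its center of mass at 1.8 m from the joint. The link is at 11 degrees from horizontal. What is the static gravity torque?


tau = m*g*L*cos(angle)
= 6 * 9.81 * 1.8 * cos(11 deg)
= 6 * 9.81 * 1.8 * 0.9816
= 104.0014 Nm


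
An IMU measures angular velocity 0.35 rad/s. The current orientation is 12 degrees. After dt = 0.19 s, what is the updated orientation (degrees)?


delta_theta = w * dt = 0.35 * 0.19 = 0.0665 rad
= 3.8102 deg
theta_new = 12 + 3.8102 = 15.8102 deg


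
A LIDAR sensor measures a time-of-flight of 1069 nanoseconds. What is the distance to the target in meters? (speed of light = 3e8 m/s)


tof = 1069 ns = 1.069e-06 s
dist = c * tof / 2
= 3e8 * 1.069e-06 / 2
= 160.35 m


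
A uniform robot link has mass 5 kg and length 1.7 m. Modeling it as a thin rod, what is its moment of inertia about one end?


I = (1/3) * m * L^2
= (1/3) * 5 * 1.7^2
= 0.333333 * 5 * 2.89
= 4.8167 kg*m^2


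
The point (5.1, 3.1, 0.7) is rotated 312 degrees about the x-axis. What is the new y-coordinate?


Rotation about x-axis: y' = y*cos(theta) - z*sin(theta)
= 3.1 * 0.6691 - 0.7 * -0.7431
= 2.5945


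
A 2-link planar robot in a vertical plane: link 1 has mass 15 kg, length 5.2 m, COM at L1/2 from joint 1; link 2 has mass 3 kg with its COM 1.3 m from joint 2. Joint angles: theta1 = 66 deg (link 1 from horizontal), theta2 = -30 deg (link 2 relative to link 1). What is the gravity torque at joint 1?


Horizontal distance from joint 1 to link-1 COM:
  x_c1 = (L1/2)*cos(t1) = 2.6 * 0.4067 = 1.0575 m
Horizontal distance from joint 1 to link-2 COM:
  x_c2 = L1*cos(t1) + Lc2*cos(t1+t2)
       = 5.2*0.4067 + 1.3*0.809 = 3.1668 m
tau1 = m1*g*x_c1 + m2*g*x_c2
     = 15*9.81*1.0575 + 3*9.81*3.1668
     = 155.6134 + 93.1975
     = 248.8109 Nm


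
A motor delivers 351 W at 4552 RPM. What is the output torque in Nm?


omega = 4552 * 2*pi/60 = 476.6843 rad/s
tau = P / omega = 351 / 476.6843
= 0.7363 Nm


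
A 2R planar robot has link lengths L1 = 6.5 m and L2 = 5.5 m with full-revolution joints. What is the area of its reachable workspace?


r_max = L1 + L2 = 12.0 m
r_min = |L1 - L2| = 1.0 m
Area = pi*(r_max^2 - r_min^2)
= pi*(144.0 - 1.0)
= pi * 143.0
= 449.2477 m^2


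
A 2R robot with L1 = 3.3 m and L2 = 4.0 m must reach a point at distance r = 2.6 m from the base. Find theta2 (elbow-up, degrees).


cos(theta2) = (r^2 - L1^2 - L2^2) / (2*L1*L2)
cos(theta2) = (6.76 - 10.89 - 16.0) / 26.4
cos(theta2) = -0.7625
theta2 = 139.6851 degrees


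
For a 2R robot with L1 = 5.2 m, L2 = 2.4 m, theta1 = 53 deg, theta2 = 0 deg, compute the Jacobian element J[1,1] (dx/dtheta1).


J[1,1] = -L1*sin(t1) - L2*sin(t1+t2)
= -5.2*sin(53) - 2.4*sin(53)
= -6.0696


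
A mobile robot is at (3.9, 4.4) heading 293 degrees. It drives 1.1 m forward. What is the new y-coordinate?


y_new = y0 + d*sin(theta)
= 4.4 + 1.1*sin(293)
= 4.4 + -1.0126
= 3.3874


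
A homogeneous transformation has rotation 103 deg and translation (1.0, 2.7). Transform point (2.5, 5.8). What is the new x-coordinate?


x' = cos(theta)*px - sin(theta)*py + tx
= -0.225*2.5 - 0.9744*5.8 + 1.0
= -5.2137


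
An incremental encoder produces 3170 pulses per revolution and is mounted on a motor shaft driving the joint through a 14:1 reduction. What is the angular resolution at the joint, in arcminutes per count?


counts per rev = 3170
effective counts at joint = 3170 * 14 = 44380
resolution = 360*60 / 44380
= 0.4867 arcmin/count


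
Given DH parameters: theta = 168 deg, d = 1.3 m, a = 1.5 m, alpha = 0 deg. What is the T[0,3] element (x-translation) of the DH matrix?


T[0,3] = a * cos(theta)
= 1.5 * cos(168 deg)
= 1.5 * -0.9781
= -1.4672


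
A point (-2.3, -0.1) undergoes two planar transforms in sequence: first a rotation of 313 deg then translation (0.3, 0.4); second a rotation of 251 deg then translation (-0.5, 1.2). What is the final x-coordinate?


After transform 1:
x1 = cos(313)*-2.3 - sin(313)*-0.1 + 0.3 = -1.3417
y1 = sin(313)*-2.3 + cos(313)*-0.1 + 0.4 = 2.0139
After transform 2:
x2 = cos(251)*-1.3417 - sin(251)*2.0139 + -0.5
= 1.841


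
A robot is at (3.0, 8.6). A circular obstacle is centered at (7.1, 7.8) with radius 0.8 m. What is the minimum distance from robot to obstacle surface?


center_dist = sqrt((3.0-7.1)^2 + (8.6-7.8)^2)
= sqrt(16.81 + 0.64)
= 4.1773
min_dist = center_dist - radius = 4.1773 - 0.8 = 3.3773 m


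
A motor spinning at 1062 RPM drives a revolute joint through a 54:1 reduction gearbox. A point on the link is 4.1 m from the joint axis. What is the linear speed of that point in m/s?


omega_motor = 1062 * 2*pi/60 = 111.2124 rad/s
omega_joint = omega_motor / 54 = 2.0595 rad/s
v = omega_joint * r = 2.0595 * 4.1
= 8.4439 m/s


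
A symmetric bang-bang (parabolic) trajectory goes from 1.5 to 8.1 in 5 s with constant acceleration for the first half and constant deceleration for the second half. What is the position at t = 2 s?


Symmetric rest-to-rest: each phase covers (pf-p0)/2 in time T/2. 0.5*a*(T/2)^2 = (pf-p0)/2 => a = 4*(pf-p0)/T^2
a = 4*(8.1-1.5)/5^2 = 1.056
t = 2 is in the acceleration phase (t <= T/2).
p = p0 + 0.5*a*t^2 = 1.5 + 0.5*1.056*2^2
= 3.612


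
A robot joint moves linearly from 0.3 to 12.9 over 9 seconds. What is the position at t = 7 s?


s = t/T = 7/9 = 0.7778
p(t) = p0 + (pf-p0)*s
= 0.3 + (12.9 - 0.3) * 0.7778
= 10.1


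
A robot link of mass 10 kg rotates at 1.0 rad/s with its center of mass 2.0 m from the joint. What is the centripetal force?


F = m * omega^2 * r
= 10 * 1.0^2 * 2.0
= 10 * 1.0 * 2.0
= 20.0 N


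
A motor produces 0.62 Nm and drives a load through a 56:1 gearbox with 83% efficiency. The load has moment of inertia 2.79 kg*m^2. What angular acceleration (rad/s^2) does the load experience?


tau_out = tau_motor * N * eta
= 0.62 * 56 * 0.83 = 28.8176 Nm
alpha = tau_out / I = 28.8176 / 2.79
= 10.3289 rad/s^2


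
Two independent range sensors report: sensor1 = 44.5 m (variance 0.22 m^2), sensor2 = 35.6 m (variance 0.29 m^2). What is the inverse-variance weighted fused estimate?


w1 = (1/var1) / (1/var1 + 1/var2)
   = 4.5455 / (4.5455 + 3.4483) = 0.5686
w2 = 1 - w1 = 0.4314
fused = w1*s1 + w2*s2 = 25.3039 + 15.3569
= 40.6608 m


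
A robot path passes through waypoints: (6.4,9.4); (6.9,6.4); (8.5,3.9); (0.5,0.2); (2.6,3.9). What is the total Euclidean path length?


Segment lengths:
  seg1 = sqrt((0.5)^2 + (-3.0)^2) = 3.0414
  seg2 = sqrt((1.6)^2 + (-2.5)^2) = 2.9682
  seg3 = sqrt((-8.0)^2 + (-3.7)^2) = 8.8142
  seg4 = sqrt((2.1)^2 + (3.7)^2) = 4.2544
Total = 19.0781


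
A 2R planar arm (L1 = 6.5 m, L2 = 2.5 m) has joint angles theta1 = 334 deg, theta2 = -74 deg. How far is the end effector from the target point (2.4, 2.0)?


End effector via forward kinematics:
x = L1*cos(t1) + L2*cos(t1+t2) = 5.408
y = L1*sin(t1) + L2*sin(t1+t2) = -5.3114
Distance to target:
d = sqrt((2.4 - 5.408)^2 + (2.0 - -5.3114)^2)
= sqrt(9.0483 + 53.457)
= 7.906 m


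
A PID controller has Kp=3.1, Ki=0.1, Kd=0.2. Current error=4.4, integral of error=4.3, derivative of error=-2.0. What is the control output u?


u = Kp*e + Ki*int(e) + Kd*de/dt
= 3.1*4.4 + 0.1*4.3 + 0.2*(-2.0)
= 13.64 + 0.43 + -0.4
= 13.67


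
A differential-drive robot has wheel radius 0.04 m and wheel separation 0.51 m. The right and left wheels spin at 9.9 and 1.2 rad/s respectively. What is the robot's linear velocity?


vR = r*wR = 0.04*9.9 = 0.396 m/s
vL = r*wL = 0.04*1.2 = 0.048 m/s
v = (vR+vL)/2 = 0.222 m/s
omega = (vR-vL)/L = 0.6824 rad/s
linear velocity = 0.222 m/s


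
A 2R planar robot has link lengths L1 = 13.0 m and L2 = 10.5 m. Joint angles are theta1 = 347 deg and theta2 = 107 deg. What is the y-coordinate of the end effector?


Convert angles to radians: theta1 = 6.0563, theta2 = 1.8675
y = L1*sin(theta1) + L2*sin(theta1+theta2)
y = -2.9244 + 10.4744
y = 7.5501


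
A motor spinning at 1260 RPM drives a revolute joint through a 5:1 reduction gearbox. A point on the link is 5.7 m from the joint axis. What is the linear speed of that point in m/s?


omega_motor = 1260 * 2*pi/60 = 131.9469 rad/s
omega_joint = omega_motor / 5 = 26.3894 rad/s
v = omega_joint * r = 26.3894 * 5.7
= 150.4195 m/s


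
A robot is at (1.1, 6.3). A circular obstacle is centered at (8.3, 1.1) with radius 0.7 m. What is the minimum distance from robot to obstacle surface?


center_dist = sqrt((1.1-8.3)^2 + (6.3-1.1)^2)
= sqrt(51.84 + 27.04)
= 8.8814
min_dist = center_dist - radius = 8.8814 - 0.7 = 8.1814 m


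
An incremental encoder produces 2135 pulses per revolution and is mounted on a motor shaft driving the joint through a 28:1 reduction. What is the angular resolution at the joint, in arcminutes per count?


counts per rev = 2135
effective counts at joint = 2135 * 28 = 59780
resolution = 360*60 / 59780
= 0.3613 arcmin/count


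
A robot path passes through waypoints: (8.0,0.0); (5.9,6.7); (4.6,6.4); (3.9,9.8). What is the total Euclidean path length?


Segment lengths:
  seg1 = sqrt((-2.1)^2 + (6.7)^2) = 7.0214
  seg2 = sqrt((-1.3)^2 + (-0.3)^2) = 1.3342
  seg3 = sqrt((-0.7)^2 + (3.4)^2) = 3.4713
Total = 11.8269


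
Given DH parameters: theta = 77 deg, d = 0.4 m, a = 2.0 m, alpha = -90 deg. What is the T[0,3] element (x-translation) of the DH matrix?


T[0,3] = a * cos(theta)
= 2.0 * cos(77 deg)
= 2.0 * 0.225
= 0.4499


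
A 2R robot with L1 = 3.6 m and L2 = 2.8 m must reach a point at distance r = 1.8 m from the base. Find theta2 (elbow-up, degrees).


cos(theta2) = (r^2 - L1^2 - L2^2) / (2*L1*L2)
cos(theta2) = (3.24 - 12.96 - 7.84) / 20.16
cos(theta2) = -0.871032
theta2 = 150.5788 degrees


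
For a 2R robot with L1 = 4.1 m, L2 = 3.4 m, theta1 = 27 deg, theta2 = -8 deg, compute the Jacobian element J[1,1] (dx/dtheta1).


J[1,1] = -L1*sin(t1) - L2*sin(t1+t2)
= -4.1*sin(27) - 3.4*sin(19)
= -2.9683


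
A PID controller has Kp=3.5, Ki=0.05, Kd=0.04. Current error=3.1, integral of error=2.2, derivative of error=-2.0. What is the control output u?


u = Kp*e + Ki*int(e) + Kd*de/dt
= 3.5*3.1 + 0.05*2.2 + 0.04*(-2.0)
= 10.85 + 0.11 + -0.08
= 10.88


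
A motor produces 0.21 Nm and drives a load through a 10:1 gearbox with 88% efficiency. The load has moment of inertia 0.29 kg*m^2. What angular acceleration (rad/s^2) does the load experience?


tau_out = tau_motor * N * eta
= 0.21 * 10 * 0.88 = 1.848 Nm
alpha = tau_out / I = 1.848 / 0.29
= 6.3724 rad/s^2


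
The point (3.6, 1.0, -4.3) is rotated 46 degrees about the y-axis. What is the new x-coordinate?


Rotation about y-axis: x' = x*cos(theta) + z*sin(theta)
= 3.6 * 0.6947 + -4.3 * 0.7193
= -0.5924


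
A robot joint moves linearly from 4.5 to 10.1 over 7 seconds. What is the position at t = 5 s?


s = t/T = 5/7 = 0.7143
p(t) = p0 + (pf-p0)*s
= 4.5 + (10.1 - 4.5) * 0.7143
= 8.5


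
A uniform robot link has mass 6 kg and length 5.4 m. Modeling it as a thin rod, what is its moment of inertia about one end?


I = (1/3) * m * L^2
= (1/3) * 6 * 5.4^2
= 0.333333 * 6 * 29.16
= 58.32 kg*m^2


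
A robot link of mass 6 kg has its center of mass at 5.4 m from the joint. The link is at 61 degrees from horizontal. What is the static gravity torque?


tau = m*g*L*cos(angle)
= 6 * 9.81 * 5.4 * cos(61 deg)
= 6 * 9.81 * 5.4 * 0.4848
= 154.0938 Nm


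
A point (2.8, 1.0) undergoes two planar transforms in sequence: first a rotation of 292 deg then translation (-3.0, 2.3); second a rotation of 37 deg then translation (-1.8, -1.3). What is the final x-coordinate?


After transform 1:
x1 = cos(292)*2.8 - sin(292)*1.0 + -3.0 = -1.0239
y1 = sin(292)*2.8 + cos(292)*1.0 + 2.3 = 0.0785
After transform 2:
x2 = cos(37)*-1.0239 - sin(37)*0.0785 + -1.8
= -2.665


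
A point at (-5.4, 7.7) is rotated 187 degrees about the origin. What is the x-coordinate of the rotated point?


x' = x*cos(theta) - y*sin(theta)
cos(187 deg) = -0.9925, sin(187 deg) = -0.1219
x' = -5.4 * -0.9925 - 7.7 * -0.1219
= 5.3597 - -0.9384
= 6.2981


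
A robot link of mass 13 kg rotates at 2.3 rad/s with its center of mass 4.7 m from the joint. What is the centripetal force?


F = m * omega^2 * r
= 13 * 2.3^2 * 4.7
= 13 * 5.29 * 4.7
= 323.219 N


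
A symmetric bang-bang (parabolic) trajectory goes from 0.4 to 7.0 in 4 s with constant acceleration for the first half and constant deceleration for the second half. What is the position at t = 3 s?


Symmetric rest-to-rest: each phase covers (pf-p0)/2 in time T/2. 0.5*a*(T/2)^2 = (pf-p0)/2 => a = 4*(pf-p0)/T^2
a = 4*(7.0-0.4)/4^2 = 1.65
t = 3 is in the deceleration phase (t > T/2).
p = pf - 0.5*a*(T-t)^2 = 7.0 - 0.5*1.65*1^2
= 6.175


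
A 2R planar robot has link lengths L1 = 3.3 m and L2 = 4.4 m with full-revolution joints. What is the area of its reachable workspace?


r_max = L1 + L2 = 7.7 m
r_min = |L1 - L2| = 1.1 m
Area = pi*(r_max^2 - r_min^2)
= pi*(59.29 - 1.21)
= pi * 58.08
= 182.4637 m^2


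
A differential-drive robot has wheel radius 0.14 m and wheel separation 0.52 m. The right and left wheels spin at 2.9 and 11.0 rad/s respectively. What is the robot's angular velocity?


vR = r*wR = 0.14*2.9 = 0.406 m/s
vL = r*wL = 0.14*11.0 = 1.54 m/s
v = (vR+vL)/2 = 0.973 m/s
omega = (vR-vL)/L = -2.1808 rad/s
angular velocity = -2.1808 rad/s


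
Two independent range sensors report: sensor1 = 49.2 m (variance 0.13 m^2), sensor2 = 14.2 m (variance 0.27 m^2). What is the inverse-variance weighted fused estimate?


w1 = (1/var1) / (1/var1 + 1/var2)
   = 7.6923 / (7.6923 + 3.7037) = 0.675
w2 = 1 - w1 = 0.325
fused = w1*s1 + w2*s2 = 33.21 + 4.615
= 37.825 m


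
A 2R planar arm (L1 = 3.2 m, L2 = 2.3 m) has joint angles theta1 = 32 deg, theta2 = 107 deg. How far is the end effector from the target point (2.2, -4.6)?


End effector via forward kinematics:
x = L1*cos(t1) + L2*cos(t1+t2) = 0.9779
y = L1*sin(t1) + L2*sin(t1+t2) = 3.2047
Distance to target:
d = sqrt((2.2 - 0.9779)^2 + (-4.6 - 3.2047)^2)
= sqrt(1.4935 + 60.913)
= 7.8998 m


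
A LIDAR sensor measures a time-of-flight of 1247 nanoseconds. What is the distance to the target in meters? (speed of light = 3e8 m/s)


tof = 1247 ns = 1.247e-06 s
dist = c * tof / 2
= 3e8 * 1.247e-06 / 2
= 187.05 m


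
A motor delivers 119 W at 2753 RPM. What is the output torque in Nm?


omega = 2753 * 2*pi/60 = 288.2935 rad/s
tau = P / omega = 119 / 288.2935
= 0.4128 Nm


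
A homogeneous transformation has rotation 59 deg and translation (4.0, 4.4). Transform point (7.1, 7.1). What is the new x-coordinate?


x' = cos(theta)*px - sin(theta)*py + tx
= 0.515*7.1 - 0.8572*7.1 + 4.0
= 1.5709


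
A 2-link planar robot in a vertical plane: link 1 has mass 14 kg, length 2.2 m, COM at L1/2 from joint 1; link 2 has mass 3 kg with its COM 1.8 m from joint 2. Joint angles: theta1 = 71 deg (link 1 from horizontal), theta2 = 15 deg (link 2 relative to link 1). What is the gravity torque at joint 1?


Horizontal distance from joint 1 to link-1 COM:
  x_c1 = (L1/2)*cos(t1) = 1.1 * 0.3256 = 0.3581 m
Horizontal distance from joint 1 to link-2 COM:
  x_c2 = L1*cos(t1) + Lc2*cos(t1+t2)
       = 2.2*0.3256 + 1.8*0.0698 = 0.8418 m
tau1 = m1*g*x_c1 + m2*g*x_c2
     = 14*9.81*0.3581 + 3*9.81*0.8418
     = 49.1849 + 24.7745
     = 73.9594 Nm


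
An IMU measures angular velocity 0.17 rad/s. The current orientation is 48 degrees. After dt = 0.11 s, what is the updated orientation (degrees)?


delta_theta = w * dt = 0.17 * 0.11 = 0.0187 rad
= 1.0714 deg
theta_new = 48 + 1.0714 = 49.0714 deg


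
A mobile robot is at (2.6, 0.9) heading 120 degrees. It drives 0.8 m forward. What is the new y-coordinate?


y_new = y0 + d*sin(theta)
= 0.9 + 0.8*sin(120)
= 0.9 + 0.6928
= 1.5928


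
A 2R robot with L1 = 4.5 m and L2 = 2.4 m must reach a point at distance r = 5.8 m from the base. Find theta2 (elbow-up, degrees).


cos(theta2) = (r^2 - L1^2 - L2^2) / (2*L1*L2)
cos(theta2) = (33.64 - 20.25 - 5.76) / 21.6
cos(theta2) = 0.353241
theta2 = 69.3143 degrees


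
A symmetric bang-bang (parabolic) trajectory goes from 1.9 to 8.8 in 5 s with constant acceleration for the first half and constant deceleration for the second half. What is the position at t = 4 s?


Symmetric rest-to-rest: each phase covers (pf-p0)/2 in time T/2. 0.5*a*(T/2)^2 = (pf-p0)/2 => a = 4*(pf-p0)/T^2
a = 4*(8.8-1.9)/5^2 = 1.104
t = 4 is in the deceleration phase (t > T/2).
p = pf - 0.5*a*(T-t)^2 = 8.8 - 0.5*1.104*1^2
= 8.248


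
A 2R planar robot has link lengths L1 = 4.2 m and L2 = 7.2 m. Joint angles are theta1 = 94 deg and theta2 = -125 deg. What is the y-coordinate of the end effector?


Convert angles to radians: theta1 = 1.6406, theta2 = -2.1817
y = L1*sin(theta1) + L2*sin(theta1+theta2)
y = 4.1898 + -3.7083
y = 0.4815


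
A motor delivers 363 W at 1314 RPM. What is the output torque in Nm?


omega = 1314 * 2*pi/60 = 137.6018 rad/s
tau = P / omega = 363 / 137.6018
= 2.638 Nm


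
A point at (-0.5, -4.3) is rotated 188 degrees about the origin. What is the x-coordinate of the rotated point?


x' = x*cos(theta) - y*sin(theta)
cos(188 deg) = -0.9903, sin(188 deg) = -0.1392
x' = -0.5 * -0.9903 - -4.3 * -0.1392
= 0.4951 - 0.5984
= -0.1033


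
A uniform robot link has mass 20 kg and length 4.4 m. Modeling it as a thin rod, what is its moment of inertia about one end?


I = (1/3) * m * L^2
= (1/3) * 20 * 4.4^2
= 0.333333 * 20 * 19.36
= 129.0667 kg*m^2


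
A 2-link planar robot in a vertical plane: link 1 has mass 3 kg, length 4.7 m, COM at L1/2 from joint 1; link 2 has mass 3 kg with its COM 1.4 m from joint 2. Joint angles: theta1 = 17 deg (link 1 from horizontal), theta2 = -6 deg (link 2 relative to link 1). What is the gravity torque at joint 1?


Horizontal distance from joint 1 to link-1 COM:
  x_c1 = (L1/2)*cos(t1) = 2.35 * 0.9563 = 2.2473 m
Horizontal distance from joint 1 to link-2 COM:
  x_c2 = L1*cos(t1) + Lc2*cos(t1+t2)
       = 4.7*0.9563 + 1.4*0.9816 = 5.8689 m
tau1 = m1*g*x_c1 + m2*g*x_c2
     = 3*9.81*2.2473 + 3*9.81*5.8689
     = 66.1385 + 172.722
     = 238.8605 Nm


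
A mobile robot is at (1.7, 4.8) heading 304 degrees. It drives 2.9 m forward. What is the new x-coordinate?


x_new = x0 + d*cos(theta)
= 1.7 + 2.9*cos(304)
= 1.7 + 1.6217
= 3.3217


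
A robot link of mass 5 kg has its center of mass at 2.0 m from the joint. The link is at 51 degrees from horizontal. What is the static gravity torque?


tau = m*g*L*cos(angle)
= 5 * 9.81 * 2.0 * cos(51 deg)
= 5 * 9.81 * 2.0 * 0.6293
= 61.7363 Nm


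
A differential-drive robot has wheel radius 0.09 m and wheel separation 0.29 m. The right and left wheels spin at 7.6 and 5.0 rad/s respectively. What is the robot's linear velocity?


vR = r*wR = 0.09*7.6 = 0.684 m/s
vL = r*wL = 0.09*5.0 = 0.45 m/s
v = (vR+vL)/2 = 0.567 m/s
omega = (vR-vL)/L = 0.8069 rad/s
linear velocity = 0.567 m/s


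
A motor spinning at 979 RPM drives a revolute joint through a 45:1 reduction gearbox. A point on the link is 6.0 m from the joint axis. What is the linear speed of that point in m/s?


omega_motor = 979 * 2*pi/60 = 102.5206 rad/s
omega_joint = omega_motor / 45 = 2.2782 rad/s
v = omega_joint * r = 2.2782 * 6.0
= 13.6694 m/s


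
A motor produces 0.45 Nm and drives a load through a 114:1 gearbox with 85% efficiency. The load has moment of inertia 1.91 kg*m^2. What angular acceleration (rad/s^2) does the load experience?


tau_out = tau_motor * N * eta
= 0.45 * 114 * 0.85 = 43.605 Nm
alpha = tau_out / I = 43.605 / 1.91
= 22.8298 rad/s^2


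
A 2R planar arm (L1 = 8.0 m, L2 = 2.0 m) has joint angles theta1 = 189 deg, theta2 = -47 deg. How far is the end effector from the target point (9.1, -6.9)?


End effector via forward kinematics:
x = L1*cos(t1) + L2*cos(t1+t2) = -9.4775
y = L1*sin(t1) + L2*sin(t1+t2) = -0.0202
Distance to target:
d = sqrt((9.1 - -9.4775)^2 + (-6.9 - -0.0202)^2)
= sqrt(345.1246 + 47.3323)
= 19.8105 m


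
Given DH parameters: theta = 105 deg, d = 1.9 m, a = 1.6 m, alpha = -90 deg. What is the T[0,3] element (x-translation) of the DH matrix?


T[0,3] = a * cos(theta)
= 1.6 * cos(105 deg)
= 1.6 * -0.2588
= -0.4141


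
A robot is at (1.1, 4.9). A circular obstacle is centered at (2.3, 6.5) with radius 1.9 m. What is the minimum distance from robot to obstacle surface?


center_dist = sqrt((1.1-2.3)^2 + (4.9-6.5)^2)
= sqrt(1.44 + 2.56)
= 2.0
min_dist = center_dist - radius = 2.0 - 1.9 = 0.1 m


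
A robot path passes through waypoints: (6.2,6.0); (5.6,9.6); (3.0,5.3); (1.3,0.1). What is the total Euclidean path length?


Segment lengths:
  seg1 = sqrt((-0.6)^2 + (3.6)^2) = 3.6497
  seg2 = sqrt((-2.6)^2 + (-4.3)^2) = 5.0249
  seg3 = sqrt((-1.7)^2 + (-5.2)^2) = 5.4708
Total = 14.1454
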